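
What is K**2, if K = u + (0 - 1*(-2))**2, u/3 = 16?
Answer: 2704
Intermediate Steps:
u = 48 (u = 3*16 = 48)
K = 52 (K = 48 + (0 - 1*(-2))**2 = 48 + (0 + 2)**2 = 48 + 2**2 = 48 + 4 = 52)
K**2 = 52**2 = 2704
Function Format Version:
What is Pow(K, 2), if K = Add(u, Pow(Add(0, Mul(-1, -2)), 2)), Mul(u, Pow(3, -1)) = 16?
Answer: 2704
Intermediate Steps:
u = 48 (u = Mul(3, 16) = 48)
K = 52 (K = Add(48, Pow(Add(0, Mul(-1, -2)), 2)) = Add(48, Pow(Add(0, 2), 2)) = Add(48, Pow(2, 2)) = Add(48, 4) = 52)
Pow(K, 2) = Pow(52, 2) = 2704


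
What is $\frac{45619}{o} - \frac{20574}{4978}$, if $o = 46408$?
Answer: $- \frac{363853405}{115509512} \approx -3.15$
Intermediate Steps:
$\frac{45619}{o} - \frac{20574}{4978} = \frac{45619}{46408} - \frac{20574}{4978} = 45619 \cdot \frac{1}{46408} - \frac{10287}{2489} = \frac{45619}{46408} - \frac{10287}{2489} = - \frac{363853405}{115509512}$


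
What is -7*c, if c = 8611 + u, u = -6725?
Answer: -13202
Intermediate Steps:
c = 1886 (c = 8611 - 6725 = 1886)
-7*c = -7*1886 = -13202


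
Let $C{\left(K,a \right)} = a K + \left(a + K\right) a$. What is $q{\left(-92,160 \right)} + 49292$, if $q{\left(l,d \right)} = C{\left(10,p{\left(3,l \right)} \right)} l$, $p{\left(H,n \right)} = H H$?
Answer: $25280$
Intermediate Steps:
$p{\left(H,n \right)} = H^{2}$
$C{\left(K,a \right)} = K a + a \left(K + a\right)$ ($C{\left(K,a \right)} = K a + \left(K + a\right) a = K a + a \left(K + a\right)$)
$q{\left(l,d \right)} = 261 l$ ($q{\left(l,d \right)} = 3^{2} \left(3^{2} + 2 \cdot 10\right) l = 9 \left(9 + 20\right) l = 9 \cdot 29 l = 261 l$)
$q{\left(-92,160 \right)} + 49292 = 261 \left(-92\right) + 49292 = -24012 + 49292 = 25280$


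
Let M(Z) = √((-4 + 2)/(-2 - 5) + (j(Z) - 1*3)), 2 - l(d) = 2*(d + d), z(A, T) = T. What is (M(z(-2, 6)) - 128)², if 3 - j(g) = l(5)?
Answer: 114816/7 - 2048*√14/7 ≈ 15308.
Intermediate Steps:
l(d) = 2 - 4*d (l(d) = 2 - 2*(d + d) = 2 - 2*2*d = 2 - 4*d)
j(g) = 21 (j(g) = 3 - (2 - 4*5) = 3 - (2 - 20) = 3 - 1*(-18) = 3 + 18 = 21)
M(Z) = 8*√14/7 (M(Z) = √((-4 + 2)/(-2 - 5) + (21 - 1*3)) = √(-2/(-7) + (21 - 3)) = √(-2*(-⅐) + 18) = √(2/7 + 18) = √(128/7) = 8*√14/7)
(M(z(-2, 6)) - 128)² = (8*√14/7 - 128)² = (-128 + 8*√14/7)²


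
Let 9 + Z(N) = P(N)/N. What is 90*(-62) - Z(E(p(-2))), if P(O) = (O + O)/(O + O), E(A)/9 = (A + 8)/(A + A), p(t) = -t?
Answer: -250697/45 ≈ -5571.0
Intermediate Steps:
E(A) = 9*(8 + A)/(2*A) (E(A) = 9*((A + 8)/(A + A)) = 9*((8 + A)/((2*A))) = 9*((8 + A)*(1/(2*A))) = 9*((8 + A)/(2*A)) = 9*(8 + A)/(2*A))
P(O) = 1 (P(O) = (2*O)/((2*O)) = (2*O)*(1/(2*O)) = 1)
Z(N) = -9 + 1/N
90*(-62) - Z(E(p(-2))) = 90*(-62) - (-9 + 1/(9/2 + 36/((-1*(-2))))) = -5580 - (-9 + 1/(9/2 + 36/2)) = -5580 - (-9 + 1/(9/2 + 36*(½))) = -5580 - (-9 + 1/(9/2 + 18)) = -5580 - (-9 + 1/(45/2)) = -5580 - (-9 + 2/45) = -5580 - 1*(-403/45) = -5580 + 403/45 = -250697/45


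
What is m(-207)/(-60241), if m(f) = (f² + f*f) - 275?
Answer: -85423/60241 ≈ -1.4180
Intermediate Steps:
m(f) = -275 + 2*f² (m(f) = (f² + f²) - 275 = 2*f² - 275 = -275 + 2*f²)
m(-207)/(-60241) = (-275 + 2*(-207)²)/(-60241) = (-275 + 2*42849)*(-1/60241) = (-275 + 85698)*(-1/60241) = 85423*(-1/60241) = -85423/60241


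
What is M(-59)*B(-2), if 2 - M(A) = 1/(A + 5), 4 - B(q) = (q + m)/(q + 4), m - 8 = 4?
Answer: -109/54 ≈ -2.0185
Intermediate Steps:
m = 12 (m = 8 + 4 = 12)
B(q) = 4 - (12 + q)/(4 + q) (B(q) = 4 - (q + 12)/(q + 4) = 4 - (12 + q)/(4 + q))
M(A) = 2 - 1/(5 + A) (M(A) = 2 - 1/(A + 5) = 2 - 1/(5 + A))
M(-59)*B(-2) = ((9 + 2*(-59))/(5 - 59))*((4 + 3*(-2))/(4 - 2)) = ((9 - 118)/(-54))*((4 - 6)/2) = (-1/54*(-109))*((1/2)*(-2)) = (109/54)*(-1) = -109/54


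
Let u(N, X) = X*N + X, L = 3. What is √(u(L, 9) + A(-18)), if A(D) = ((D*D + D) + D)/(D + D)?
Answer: 2*√7 ≈ 5.2915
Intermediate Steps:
A(D) = (D² + 2*D)/(2*D) (A(D) = ((D² + D) + D)/((2*D)) = ((D + D²) + D)*(1/(2*D)) = (D² + 2*D)*(1/(2*D)) = (D² + 2*D)/(2*D))
u(N, X) = X + N*X (u(N, X) = N*X + X = X + N*X)
√(u(L, 9) + A(-18)) = √(9*(1 + 3) + (1 + (½)*(-18))) = √(9*4 + (1 - 9)) = √(36 - 8) = √28 = 2*√7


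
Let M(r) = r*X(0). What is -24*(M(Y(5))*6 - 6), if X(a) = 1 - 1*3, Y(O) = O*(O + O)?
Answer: 14544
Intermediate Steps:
Y(O) = 2*O² (Y(O) = O*(2*O) = 2*O²)
X(a) = -2 (X(a) = 1 - 3 = -2)
M(r) = -2*r (M(r) = r*(-2) = -2*r)
-24*(M(Y(5))*6 - 6) = -24*(-4*5²*6 - 6) = -24*(-4*25*6 - 6) = -24*(-2*50*6 - 6) = -24*(-100*6 - 6) = -24*(-600 - 6) = -24*(-606) = 14544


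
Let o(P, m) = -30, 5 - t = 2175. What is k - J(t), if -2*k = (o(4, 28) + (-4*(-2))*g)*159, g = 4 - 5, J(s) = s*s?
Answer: -4705879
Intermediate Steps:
t = -2170 (t = 5 - 1*2175 = 5 - 2175 = -2170)
J(s) = s²
g = -1
k = 3021 (k = -(-30 - 4*(-2)*(-1))*159/2 = -(-30 + 8*(-1))*159/2 = -(-30 - 8)*159/2 = -(-19)*159 = -½*(-6042) = 3021)
k - J(t) = 3021 - 1*(-2170)² = 3021 - 1*4708900 = 3021 - 4708900 = -4705879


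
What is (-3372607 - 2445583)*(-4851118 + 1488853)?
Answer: 19562296600350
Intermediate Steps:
(-3372607 - 2445583)*(-4851118 + 1488853) = -5818190*(-3362265) = 19562296600350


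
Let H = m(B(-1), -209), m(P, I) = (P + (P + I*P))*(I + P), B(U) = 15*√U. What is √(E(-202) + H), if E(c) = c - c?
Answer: 3*√(5175 + 72105*I) ≈ 590.42 + 549.56*I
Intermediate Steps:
E(c) = 0
m(P, I) = (I + P)*(2*P + I*P) (m(P, I) = (2*P + I*P)*(I + P) = (I + P)*(2*P + I*P))
H = 15*I*(43263 - 3105*I) (H = (15*√(-1))*((-209)² + 2*(-209) + 2*(15*√(-1)) - 3135*√(-1)) = (15*I)*(43681 - 418 + 2*(15*I) - 3135*I) = (15*I)*(43681 - 418 + 30*I - 3135*I) = (15*I)*(43263 - 3105*I) = 15*I*(43263 - 3105*I) ≈ 46575.0 + 6.4895e+5*I)
√(E(-202) + H) = √(0 + (46575 + 648945*I)) = √(46575 + 648945*I)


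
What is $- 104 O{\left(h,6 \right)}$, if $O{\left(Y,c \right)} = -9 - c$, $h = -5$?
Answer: $1560$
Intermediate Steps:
$- 104 O{\left(h,6 \right)} = - 104 \left(-9 - 6\right) = \left(-104\right) \left(-15\right) = 1560$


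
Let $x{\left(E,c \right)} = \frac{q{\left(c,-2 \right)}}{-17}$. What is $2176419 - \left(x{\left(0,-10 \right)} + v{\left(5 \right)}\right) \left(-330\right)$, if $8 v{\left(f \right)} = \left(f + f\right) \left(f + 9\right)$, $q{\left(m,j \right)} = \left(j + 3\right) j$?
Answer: $\frac{37097958}{17} \approx 2.1822 \cdot 10^{6}$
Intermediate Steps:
$q{\left(m,j \right)} = j \left(3 + j\right)$ ($q{\left(m,j \right)} = \left(3 + j\right) j = j \left(3 + j\right)$)
$x{\left(E,c \right)} = \frac{2}{17}$ ($x{\left(E,c \right)} = \frac{\left(-2\right) \left(3 - 2\right)}{-17} = \left(-2\right) 1 \left(- \frac{1}{17}\right) = \left(-2\right) \left(- \frac{1}{17}\right) = \frac{2}{17}$)
$v{\left(f \right)} = \frac{f \left(9 + f\right)}{4}$ ($v{\left(f \right)} = \frac{\left(f + f\right) \left(f + 9\right)}{8} = \frac{2 f \left(9 + f\right)}{8} = \frac{f \left(9 + f\right)}{4}$)
$2176419 - \left(x{\left(0,-10 \right)} + v{\left(5 \right)}\right) \left(-330\right) = 2176419 - \left(\frac{2}{17} + \frac{1}{4} \cdot 5 \left(9 + 5\right)\right) \left(-330\right) = 2176419 - \left(\frac{2}{17} + \frac{1}{4} \cdot 5 \cdot 14\right) \left(-330\right) = 2176419 - \left(\frac{2}{17} + \frac{35}{2}\right) \left(-330\right) = 2176419 - \frac{599}{34} \left(-330\right) = 2176419 - - \frac{98835}{17} = 2176419 + \frac{98835}{17} = \frac{37097958}{17}$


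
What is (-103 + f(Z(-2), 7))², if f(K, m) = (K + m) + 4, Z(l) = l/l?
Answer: 8281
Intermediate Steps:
Z(l) = 1
f(K, m) = 4 + K + m
(-103 + f(Z(-2), 7))² = (-103 + (4 + 1 + 7))² = (-103 + 12)² = (-91)² = 8281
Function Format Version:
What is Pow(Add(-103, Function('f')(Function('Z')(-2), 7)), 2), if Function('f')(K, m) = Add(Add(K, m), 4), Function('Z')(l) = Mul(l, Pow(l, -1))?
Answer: 8281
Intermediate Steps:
Function('Z')(l) = 1
Function('f')(K, m) = Add(4, K, m)
Pow(Add(-103, Function('f')(Function('Z')(-2), 7)), 2) = Pow(Add(-103, Add(4, 1, 7)), 2) = Pow(Add(-103, 12), 2) = Pow(-91, 2) = 8281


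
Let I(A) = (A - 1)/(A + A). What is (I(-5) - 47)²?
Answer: 53824/25 ≈ 2153.0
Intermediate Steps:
I(A) = (-1 + A)/(2*A) (I(A) = (-1 + A)/((2*A)) = (-1 + A)*(1/(2*A)) = (-1 + A)/(2*A))
(I(-5) - 47)² = ((½)*(-1 - 5)/(-5) - 47)² = ((½)*(-⅕)*(-6) - 47)² = (⅗ - 47)² = (-232/5)² = 53824/25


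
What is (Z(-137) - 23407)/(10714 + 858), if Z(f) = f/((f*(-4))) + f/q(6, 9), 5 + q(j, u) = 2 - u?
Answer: -140375/69432 ≈ -2.0218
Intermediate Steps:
q(j, u) = -3 - u (q(j, u) = -5 + (2 - u) = -3 - u)
Z(f) = -¼ - f/12 (Z(f) = f/((f*(-4))) + f/(-3 - 1*9) = f/((-4*f)) + f/(-3 - 9) = f*(-1/(4*f)) + f/(-12) = -¼ + f*(-1/12) = -¼ - f/12)
(Z(-137) - 23407)/(10714 + 858) = ((-¼ - 1/12*(-137)) - 23407)/(10714 + 858) = ((-¼ + 137/12) - 23407)/11572 = (67/6 - 23407)*(1/11572) = -140375/6*1/11572 = -140375/69432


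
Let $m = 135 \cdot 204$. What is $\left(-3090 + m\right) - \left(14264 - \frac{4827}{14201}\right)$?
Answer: $\frac{144656213}{14201} \approx 10186.0$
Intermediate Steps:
$m = 27540$
$\left(-3090 + m\right) - \left(14264 - \frac{4827}{14201}\right) = \left(-3090 + 27540\right) - \left(14264 - \frac{4827}{14201}\right) = 24450 + \left(4827 \cdot \frac{1}{14201} - 14264\right) = 24450 + \left(\frac{4827}{14201} - 14264\right) = 24450 - \frac{202558237}{14201} = \frac{144656213}{14201}$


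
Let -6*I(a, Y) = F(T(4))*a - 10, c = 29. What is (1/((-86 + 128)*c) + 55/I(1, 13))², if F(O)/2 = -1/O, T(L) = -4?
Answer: 646253602201/535552164 ≈ 1206.7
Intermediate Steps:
F(O) = -2/O (F(O) = 2*(-1/O) = -2/O)
I(a, Y) = 5/3 - a/12 (I(a, Y) = -((-2/(-4))*a - 10)/6 = -((-2*(-¼))*a - 10)/6 = -(a/2 - 10)/6 = -(-10 + a/2)/6 = 5/3 - a/12)
(1/((-86 + 128)*c) + 55/I(1, 13))² = (1/((-86 + 128)*29) + 55/(5/3 - 1/12*1))² = ((1/29)/42 + 55/(5/3 - 1/12))² = ((1/42)*(1/29) + 55/(19/12))² = (1/1218 + 55*(12/19))² = (1/1218 + 660/19)² = (803899/23142)² = 646253602201/535552164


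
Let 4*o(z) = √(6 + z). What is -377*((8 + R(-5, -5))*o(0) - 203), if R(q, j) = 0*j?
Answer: 76531 - 754*√6 ≈ 74684.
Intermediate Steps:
R(q, j) = 0
o(z) = √(6 + z)/4
-377*((8 + R(-5, -5))*o(0) - 203) = -377*((8 + 0)*(√(6 + 0)/4) - 203) = -377*(8*(√6/4) - 203) = -377*(2*√6 - 203) = -377*(-203 + 2*√6) = 76531 - 754*√6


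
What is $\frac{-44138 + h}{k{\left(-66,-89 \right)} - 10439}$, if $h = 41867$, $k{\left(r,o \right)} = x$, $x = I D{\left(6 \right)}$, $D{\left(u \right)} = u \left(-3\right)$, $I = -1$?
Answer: $\frac{2271}{10421} \approx 0.21793$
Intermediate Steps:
$D{\left(u \right)} = - 3 u$
$x = 18$ ($x = - \left(-3\right) 6 = \left(-1\right) \left(-18\right) = 18$)
$k{\left(r,o \right)} = 18$
$\frac{-44138 + h}{k{\left(-66,-89 \right)} - 10439} = \frac{-44138 + 41867}{18 - 10439} = - \frac{2271}{-10421} = \left(-2271\right) \left(- \frac{1}{10421}\right) = \frac{2271}{10421}$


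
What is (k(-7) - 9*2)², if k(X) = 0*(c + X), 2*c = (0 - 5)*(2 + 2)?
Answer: 324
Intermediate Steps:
c = -10 (c = ((0 - 5)*(2 + 2))/2 = (-5*4)/2 = (½)*(-20) = -10)
k(X) = 0 (k(X) = 0*(-10 + X) = 0)
(k(-7) - 9*2)² = (0 - 9*2)² = (0 - 18)² = (-18)² = 324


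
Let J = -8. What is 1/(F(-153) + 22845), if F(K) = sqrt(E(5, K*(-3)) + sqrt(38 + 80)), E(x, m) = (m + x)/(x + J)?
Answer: 1/(22845 + sqrt(-464/3 + sqrt(118))) ≈ 4.3773e-5 - 2.3e-8*I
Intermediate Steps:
E(x, m) = (m + x)/(-8 + x) (E(x, m) = (m + x)/(x - 8) = (m + x)/(-8 + x))
F(K) = sqrt(-5/3 + K + sqrt(118)) (F(K) = sqrt((K*(-3) + 5)/(-8 + 5) + sqrt(38 + 80)) = sqrt((-3*K + 5)/(-3) + sqrt(118)) = sqrt(-(5 - 3*K)/3 + sqrt(118)) = sqrt((-5/3 + K) + sqrt(118)) = sqrt(-5/3 + K + sqrt(118)))
1/(F(-153) + 22845) = 1/(sqrt(-15 + 9*(-153) + 9*sqrt(118))/3 + 22845) = 1/(sqrt(-15 - 1377 + 9*sqrt(118))/3 + 22845) = 1/(sqrt(-1392 + 9*sqrt(118))/3 + 22845) = 1/(22845 + sqrt(-1392 + 9*sqrt(118))/3)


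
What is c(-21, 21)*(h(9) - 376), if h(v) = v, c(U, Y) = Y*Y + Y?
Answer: -169554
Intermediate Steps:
c(U, Y) = Y + Y² (c(U, Y) = Y² + Y = Y + Y²)
c(-21, 21)*(h(9) - 376) = (21*(1 + 21))*(9 - 376) = (21*22)*(-367) = 462*(-367) = -169554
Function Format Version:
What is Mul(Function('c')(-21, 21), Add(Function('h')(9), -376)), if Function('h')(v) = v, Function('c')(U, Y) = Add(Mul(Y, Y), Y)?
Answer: -169554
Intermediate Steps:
Function('c')(U, Y) = Add(Y, Pow(Y, 2)) (Function('c')(U, Y) = Add(Pow(Y, 2), Y) = Add(Y, Pow(Y, 2)))
Mul(Function('c')(-21, 21), Add(Function('h')(9), -376)) = Mul(Mul(21, Add(1, 21)), Add(9, -376)) = Mul(Mul(21, 22), -367) = Mul(462, -367) = -169554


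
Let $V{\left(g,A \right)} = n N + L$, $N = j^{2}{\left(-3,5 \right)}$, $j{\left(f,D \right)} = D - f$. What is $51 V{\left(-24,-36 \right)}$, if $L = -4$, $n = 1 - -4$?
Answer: $16116$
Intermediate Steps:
$n = 5$ ($n = 1 + 4 = 5$)
$N = 64$ ($N = \left(5 - -3\right)^{2} = \left(5 + 3\right)^{2} = 8^{2} = 64$)
$V{\left(g,A \right)} = 316$ ($V{\left(g,A \right)} = 5 \cdot 64 - 4 = 320 - 4 = 316$)
$51 V{\left(-24,-36 \right)} = 51 \cdot 316 = 16116$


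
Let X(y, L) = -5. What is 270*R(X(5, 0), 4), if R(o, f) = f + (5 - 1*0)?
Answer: 2430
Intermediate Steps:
R(o, f) = 5 + f (R(o, f) = f + (5 + 0) = f + 5 = 5 + f)
270*R(X(5, 0), 4) = 270*(5 + 4) = 270*9 = 2430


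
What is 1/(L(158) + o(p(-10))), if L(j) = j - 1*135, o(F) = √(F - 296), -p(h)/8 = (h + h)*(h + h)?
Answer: 1/175 - 2*I*√874/4025 ≈ 0.0057143 - 0.01469*I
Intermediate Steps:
p(h) = -32*h² (p(h) = -8*(h + h)*(h + h) = -8*2*h*2*h = -32*h²)
o(F) = √(-296 + F)
L(j) = -135 + j (L(j) = j - 135 = -135 + j)
1/(L(158) + o(p(-10))) = 1/((-135 + 158) + √(-296 - 32*(-10)²)) = 1/(23 + √(-296 - 32*100)) = 1/(23 + √(-296 - 3200)) = 1/(23 + √(-3496)) = 1/(23 + 2*I*√874)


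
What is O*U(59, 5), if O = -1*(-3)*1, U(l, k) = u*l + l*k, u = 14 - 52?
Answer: -5841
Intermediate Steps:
u = -38
U(l, k) = -38*l + k*l (U(l, k) = -38*l + l*k = -38*l + k*l)
O = 3 (O = 3*1 = 3)
O*U(59, 5) = 3*(59*(-38 + 5)) = 3*(59*(-33)) = 3*(-1947) = -5841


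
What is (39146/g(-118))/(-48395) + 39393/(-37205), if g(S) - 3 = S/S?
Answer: -908212387/720214390 ≈ -1.2610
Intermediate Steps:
g(S) = 4 (g(S) = 3 + S/S = 3 + 1 = 4)
(39146/g(-118))/(-48395) + 39393/(-37205) = (39146/4)/(-48395) + 39393/(-37205) = (39146*(¼))*(-1/48395) + 39393*(-1/37205) = (19573/2)*(-1/48395) - 39393/37205 = -19573/96790 - 39393/37205 = -908212387/720214390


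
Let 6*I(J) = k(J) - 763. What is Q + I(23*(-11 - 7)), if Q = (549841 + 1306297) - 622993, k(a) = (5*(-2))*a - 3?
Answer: 3701122/3 ≈ 1.2337e+6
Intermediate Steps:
k(a) = -3 - 10*a (k(a) = -10*a - 3 = -3 - 10*a)
Q = 1233145 (Q = 1856138 - 622993 = 1233145)
I(J) = -383/3 - 5*J/3 (I(J) = ((-3 - 10*J) - 763)/6 = (-766 - 10*J)/6 = -383/3 - 5*J/3)
Q + I(23*(-11 - 7)) = 1233145 + (-383/3 - 115*(-11 - 7)/3) = 1233145 + (-383/3 - 115*(-18)/3) = 1233145 + (-383/3 - 5/3*(-414)) = 1233145 + (-383/3 + 690) = 1233145 + 1687/3 = 3701122/3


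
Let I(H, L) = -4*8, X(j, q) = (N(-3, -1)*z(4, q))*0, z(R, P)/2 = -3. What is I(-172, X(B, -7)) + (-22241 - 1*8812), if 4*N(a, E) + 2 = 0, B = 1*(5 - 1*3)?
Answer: -31085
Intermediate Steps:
B = 2 (B = 1*(5 - 3) = 1*2 = 2)
z(R, P) = -6 (z(R, P) = 2*(-3) = -6)
N(a, E) = -1/2 (N(a, E) = -1/2 + (1/4)*0 = -1/2 + 0 = -1/2)
X(j, q) = 0 (X(j, q) = -1/2*(-6)*0 = 3*0 = 0)
I(H, L) = -32
I(-172, X(B, -7)) + (-22241 - 1*8812) = -32 + (-22241 - 1*8812) = -32 + (-22241 - 8812) = -32 - 31053 = -31085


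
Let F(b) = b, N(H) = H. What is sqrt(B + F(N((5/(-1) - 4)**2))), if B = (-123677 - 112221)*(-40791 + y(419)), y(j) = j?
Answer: sqrt(9523674137) ≈ 97589.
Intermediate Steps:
B = 9523674056 (B = (-123677 - 112221)*(-40791 + 419) = -235898*(-40372) = 9523674056)
sqrt(B + F(N((5/(-1) - 4)**2))) = sqrt(9523674056 + (5/(-1) - 4)**2) = sqrt(9523674056 + (5*(-1) - 4)**2) = sqrt(9523674056 + (-5 - 4)**2) = sqrt(9523674056 + (-9)**2) = sqrt(9523674056 + 81) = sqrt(9523674137)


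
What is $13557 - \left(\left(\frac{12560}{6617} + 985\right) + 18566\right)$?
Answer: $- \frac{39674858}{6617} \approx -5995.9$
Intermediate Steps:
$13557 - \left(\left(\frac{12560}{6617} + 985\right) + 18566\right) = 13557 - \left(\frac{6530305}{6617} + 18566\right) = 13557 - \frac{129381527}{6617} = - \frac{39674858}{6617}$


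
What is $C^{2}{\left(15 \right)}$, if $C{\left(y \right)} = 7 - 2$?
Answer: $25$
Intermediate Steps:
$C{\left(y \right)} = 5$ ($C{\left(y \right)} = 7 - 2 = 5$)
$C^{2}{\left(15 \right)} = 5^{2} = 25$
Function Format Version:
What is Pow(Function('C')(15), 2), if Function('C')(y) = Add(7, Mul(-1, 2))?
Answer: 25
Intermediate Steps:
Function('C')(y) = 5 (Function('C')(y) = Add(7, -2) = 5)
Pow(Function('C')(15), 2) = Pow(5, 2) = 25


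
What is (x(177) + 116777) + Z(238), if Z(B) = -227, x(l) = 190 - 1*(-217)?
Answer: 116957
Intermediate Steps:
x(l) = 407 (x(l) = 190 + 217 = 407)
(x(177) + 116777) + Z(238) = (407 + 116777) - 227 = 117184 - 227 = 116957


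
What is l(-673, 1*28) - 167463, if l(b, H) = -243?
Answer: -167706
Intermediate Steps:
l(-673, 1*28) - 167463 = -243 - 167463 = -167706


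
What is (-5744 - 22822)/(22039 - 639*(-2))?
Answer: -28566/23317 ≈ -1.2251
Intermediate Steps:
(-5744 - 22822)/(22039 - 639*(-2)) = -28566/(22039 + 1278) = -28566/23317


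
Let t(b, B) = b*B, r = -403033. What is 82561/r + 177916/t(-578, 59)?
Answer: -37260757225/6872115683 ≈ -5.4220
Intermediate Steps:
t(b, B) = B*b
82561/r + 177916/t(-578, 59) = 82561/(-403033) + 177916/((59*(-578))) = 82561*(-1/403033) + 177916/(-34102) = -82561/403033 + 177916*(-1/34102) = -82561/403033 - 88958/17051 = -37260757225/6872115683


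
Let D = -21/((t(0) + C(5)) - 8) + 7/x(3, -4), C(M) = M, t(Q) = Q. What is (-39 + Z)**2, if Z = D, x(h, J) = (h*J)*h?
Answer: 1343281/1296 ≈ 1036.5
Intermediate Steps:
x(h, J) = J*h**2 (x(h, J) = (J*h)*h = J*h**2)
D = 245/36 (D = -21/((0 + 5) - 8) + 7/((-4*3**2)) = -21/(5 - 8) + 7/((-4*9)) = -21/(-3) + 7/(-36) = -21*(-1/3) + 7*(-1/36) = 7 - 7/36 = 245/36 ≈ 6.8056)
Z = 245/36 ≈ 6.8056
(-39 + Z)**2 = (-39 + 245/36)**2 = (-1159/36)**2 = 1343281/1296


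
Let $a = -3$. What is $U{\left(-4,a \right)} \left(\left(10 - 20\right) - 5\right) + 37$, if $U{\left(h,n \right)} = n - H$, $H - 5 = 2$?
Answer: $187$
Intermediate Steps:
$H = 7$ ($H = 5 + 2 = 7$)
$U{\left(h,n \right)} = -7 + n$ ($U{\left(h,n \right)} = n - 7 = -7 + n$)
$U{\left(-4,a \right)} \left(\left(10 - 20\right) - 5\right) + 37 = \left(-7 - 3\right) \left(\left(10 - 20\right) - 5\right) + 37 = - 10 \left(-10 - 5\right) + 37 = \left(-10\right) \left(-15\right) + 37 = 150 + 37 = 187$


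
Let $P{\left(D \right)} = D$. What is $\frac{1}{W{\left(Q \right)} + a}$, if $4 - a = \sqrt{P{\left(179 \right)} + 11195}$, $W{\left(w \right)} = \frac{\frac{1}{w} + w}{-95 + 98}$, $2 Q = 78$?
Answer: $- \frac{116415}{75869293} - \frac{150579 \sqrt{94}}{151738586} \approx -0.011156$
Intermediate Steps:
$Q = 39$ ($Q = \frac{1}{2} \cdot 78 = 39$)
$W{\left(w \right)} = \frac{w}{3} + \frac{1}{3 w}$ ($W{\left(w \right)} = \frac{w + \frac{1}{w}}{3} = \left(w + \frac{1}{w}\right) \frac{1}{3} = \frac{w}{3} + \frac{1}{3 w}$)
$a = 4 - 11 \sqrt{94}$ ($a = 4 - \sqrt{179 + 11195} = 4 - \sqrt{11374} = 4 - 11 \sqrt{94} \approx -102.65$)
$\frac{1}{W{\left(Q \right)} + a} = \frac{1}{\frac{1 + 39^{2}}{3 \cdot 39} + \left(4 - 11 \sqrt{94}\right)} = \frac{1}{\frac{1}{3} \cdot \frac{1}{39} \left(1 + 1521\right) + \left(4 - 11 \sqrt{94}\right)} = \frac{1}{\frac{1}{3} \cdot \frac{1}{39} \cdot 1522 + \left(4 - 11 \sqrt{94}\right)} = \frac{1}{\frac{1522}{117} + \left(4 - 11 \sqrt{94}\right)} = \frac{1}{\frac{1990}{117} - 11 \sqrt{94}}$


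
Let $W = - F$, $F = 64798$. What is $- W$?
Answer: $64798$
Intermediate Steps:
$W = -64798$ ($W = \left(-1\right) 64798 = -64798$)
$- W = \left(-1\right) \left(-64798\right) = 64798$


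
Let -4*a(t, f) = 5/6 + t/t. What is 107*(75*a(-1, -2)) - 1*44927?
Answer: -388841/8 ≈ -48605.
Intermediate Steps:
a(t, f) = -11/24 (a(t, f) = -(5/6 + t/t)/4 = -(5*(⅙) + 1)/4 = -(⅚ + 1)/4 = -¼*11/6 = -11/24)
107*(75*a(-1, -2)) - 1*44927 = 107*(75*(-11/24)) - 1*44927 = 107*(-275/8) - 44927 = -29425/8 - 44927 = -388841/8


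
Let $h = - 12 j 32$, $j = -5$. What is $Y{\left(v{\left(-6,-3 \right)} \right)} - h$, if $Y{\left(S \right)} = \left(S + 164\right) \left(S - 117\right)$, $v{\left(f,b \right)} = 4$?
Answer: $-20904$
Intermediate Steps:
$Y{\left(S \right)} = \left(-117 + S\right) \left(164 + S\right)$ ($Y{\left(S \right)} = \left(164 + S\right) \left(-117 + S\right) = \left(-117 + S\right) \left(164 + S\right)$)
$h = 1920$ ($h = \left(-12\right) \left(-5\right) 32 = 60 \cdot 32 = 1920$)
$Y{\left(v{\left(-6,-3 \right)} \right)} - h = \left(-19188 + 4^{2} + 47 \cdot 4\right) - 1920 = \left(-19188 + 16 + 188\right) - 1920 = -18984 - 1920 = -20904$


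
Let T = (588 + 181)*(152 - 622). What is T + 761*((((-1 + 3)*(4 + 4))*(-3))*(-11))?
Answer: 40378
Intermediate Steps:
T = -361430 (T = 769*(-470) = -361430)
T + 761*((((-1 + 3)*(4 + 4))*(-3))*(-11)) = -361430 + 761*((((-1 + 3)*(4 + 4))*(-3))*(-11)) = -361430 + 761*(((2*8)*(-3))*(-11)) = -361430 + 761*((16*(-3))*(-11)) = -361430 + 761*(-48*(-11)) = -361430 + 761*528 = -361430 + 401808 = 40378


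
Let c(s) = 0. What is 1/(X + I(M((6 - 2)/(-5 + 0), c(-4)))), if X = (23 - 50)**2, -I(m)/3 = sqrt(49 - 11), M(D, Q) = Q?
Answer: 81/59011 + sqrt(38)/177033 ≈ 0.0014074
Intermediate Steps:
I(m) = -3*sqrt(38) (I(m) = -3*sqrt(49 - 11) = -3*sqrt(38))
X = 729 (X = (-27)**2 = 729)
1/(X + I(M((6 - 2)/(-5 + 0), c(-4)))) = 1/(729 - 3*sqrt(38))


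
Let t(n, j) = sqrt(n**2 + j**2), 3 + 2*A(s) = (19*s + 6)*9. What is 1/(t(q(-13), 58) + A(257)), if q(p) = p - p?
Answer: 1/22057 ≈ 4.5337e-5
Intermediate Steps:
A(s) = 51/2 + 171*s/2 (A(s) = -3/2 + ((19*s + 6)*9)/2 = -3/2 + ((6 + 19*s)*9)/2 = -3/2 + (54 + 171*s)/2 = -3/2 + (27 + 171*s/2) = 51/2 + 171*s/2)
q(p) = 0
t(n, j) = sqrt(j**2 + n**2)
1/(t(q(-13), 58) + A(257)) = 1/(sqrt(58**2 + 0**2) + (51/2 + (171/2)*257)) = 1/(sqrt(3364 + 0) + (51/2 + 43947/2)) = 1/(sqrt(3364) + 21999) = 1/(58 + 21999) = 1/22057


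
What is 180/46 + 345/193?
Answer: 25305/4439 ≈ 5.7006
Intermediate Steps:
180/46 + 345/193 = 180*(1/46) + 345*(1/193) = 90/23 + 345/193 = 25305/4439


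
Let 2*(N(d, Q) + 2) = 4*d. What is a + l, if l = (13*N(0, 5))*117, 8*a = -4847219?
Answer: -4871555/8 ≈ -6.0894e+5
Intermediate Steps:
a = -4847219/8 (a = (⅛)*(-4847219) = -4847219/8 ≈ -6.0590e+5)
N(d, Q) = -2 + 2*d (N(d, Q) = -2 + (4*d)/2 = -2 + 2*d)
l = -3042 (l = (13*(-2 + 2*0))*117 = (13*(-2 + 0))*117 = (13*(-2))*117 = -26*117 = -3042)
a + l = -4847219/8 - 3042 = -4871555/8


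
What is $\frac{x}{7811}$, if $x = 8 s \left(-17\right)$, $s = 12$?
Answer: $- \frac{1632}{7811} \approx -0.20894$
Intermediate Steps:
$x = -1632$ ($x = 8 \cdot 12 \left(-17\right) = 96 \left(-17\right) = -1632$)
$\frac{x}{7811} = - \frac{1632}{7811}$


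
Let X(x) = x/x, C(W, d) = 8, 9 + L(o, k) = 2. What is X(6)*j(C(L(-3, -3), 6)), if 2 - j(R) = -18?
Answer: 20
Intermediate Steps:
L(o, k) = -7 (L(o, k) = -9 + 2 = -7)
X(x) = 1
j(R) = 20 (j(R) = 2 - 1*(-18) = 2 + 18 = 20)
X(6)*j(C(L(-3, -3), 6)) = 1*20 = 20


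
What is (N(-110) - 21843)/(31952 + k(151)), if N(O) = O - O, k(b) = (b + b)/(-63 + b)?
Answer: -961092/1406039 ≈ -0.68355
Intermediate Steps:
k(b) = 2*b/(-63 + b) (k(b) = (2*b)/(-63 + b) = 2*b/(-63 + b))
N(O) = 0
(N(-110) - 21843)/(31952 + k(151)) = (0 - 21843)/(31952 + 2*151/(-63 + 151)) = -21843/(31952 + 2*151/88) = -21843/(31952 + 2*151*(1/88)) = -21843/(31952 + 151/44) = -21843/1406039/44 = -21843*44/1406039 = -961092/1406039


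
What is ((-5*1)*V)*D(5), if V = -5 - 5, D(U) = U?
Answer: 250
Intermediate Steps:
V = -10
((-5*1)*V)*D(5) = (-5*1*(-10))*5 = -5*(-10)*5 = 50*5 = 250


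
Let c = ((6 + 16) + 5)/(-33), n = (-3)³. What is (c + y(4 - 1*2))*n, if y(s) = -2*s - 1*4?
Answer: 2619/11 ≈ 238.09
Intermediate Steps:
y(s) = -4 - 2*s (y(s) = -2*s - 4 = -4 - 2*s)
n = -27
c = -9/11 (c = (22 + 5)*(-1/33) = 27*(-1/33) = -9/11 ≈ -0.81818)
(c + y(4 - 1*2))*n = (-9/11 + (-4 - 2*(4 - 1*2)))*(-27) = (-9/11 + (-4 - 2*(4 - 2)))*(-27) = (-9/11 + (-4 - 2*2))*(-27) = (-9/11 + (-4 - 4))*(-27) = (-9/11 - 8)*(-27) = -97/11*(-27) = 2619/11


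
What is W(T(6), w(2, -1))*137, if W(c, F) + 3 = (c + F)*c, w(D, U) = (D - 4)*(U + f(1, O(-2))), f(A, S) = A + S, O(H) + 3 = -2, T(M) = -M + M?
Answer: -411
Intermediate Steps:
T(M) = 0
O(H) = -5 (O(H) = -3 - 2 = -5)
w(D, U) = (-4 + D)*(-4 + U) (w(D, U) = (D - 4)*(U + (1 - 5)) = (-4 + D)*(U - 4) = (-4 + D)*(-4 + U))
W(c, F) = -3 + c*(F + c) (W(c, F) = -3 + (c + F)*c = -3 + (F + c)*c = -3 + c*(F + c))
W(T(6), w(2, -1))*137 = (-3 + 0**2 + (16 - 4*2 - 4*(-1) + 2*(-1))*0)*137 = (-3 + 0 + (16 - 8 + 4 - 2)*0)*137 = (-3 + 0 + 10*0)*137 = (-3 + 0 + 0)*137 = -3*137 = -411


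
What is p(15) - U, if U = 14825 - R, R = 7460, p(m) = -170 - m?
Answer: -7550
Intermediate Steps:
U = 7365 (U = 14825 - 1*7460 = 14825 - 7460 = 7365)
p(15) - U = (-170 - 1*15) - 1*7365 = (-170 - 15) - 7365 = -185 - 7365 = -7550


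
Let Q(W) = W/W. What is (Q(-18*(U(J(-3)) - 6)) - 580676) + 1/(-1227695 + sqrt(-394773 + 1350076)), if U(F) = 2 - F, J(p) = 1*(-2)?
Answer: -875213136468950045/1507234057722 - sqrt(955303)/1507234057722 ≈ -5.8068e+5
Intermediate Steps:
J(p) = -2
Q(W) = 1
(Q(-18*(U(J(-3)) - 6)) - 580676) + 1/(-1227695 + sqrt(-394773 + 1350076)) = (1 - 580676) + 1/(-1227695 + sqrt(-394773 + 1350076)) = -580675 + 1/(-1227695 + sqrt(955303))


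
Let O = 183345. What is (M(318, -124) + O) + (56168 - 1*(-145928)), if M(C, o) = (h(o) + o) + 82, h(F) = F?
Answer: 385275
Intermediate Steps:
M(C, o) = 82 + 2*o (M(C, o) = (o + o) + 82 = 2*o + 82 = 82 + 2*o)
(M(318, -124) + O) + (56168 - 1*(-145928)) = ((82 + 2*(-124)) + 183345) + (56168 - 1*(-145928)) = ((82 - 248) + 183345) + (56168 + 145928) = (-166 + 183345) + 202096 = 183179 + 202096 = 385275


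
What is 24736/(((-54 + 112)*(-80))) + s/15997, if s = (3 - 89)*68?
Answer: -777273/136445 ≈ -5.6966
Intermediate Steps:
s = -5848 (s = -86*68 = -5848)
24736/(((-54 + 112)*(-80))) + s/15997 = 24736/(((-54 + 112)*(-80))) - 5848/15997 = 24736/((58*(-80))) - 5848*1/15997 = 24736/(-4640) - 344/941 = 24736*(-1/4640) - 344/941 = -773/145 - 344/941 = -777273/136445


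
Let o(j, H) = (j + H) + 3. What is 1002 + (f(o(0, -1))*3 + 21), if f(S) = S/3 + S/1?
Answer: 1031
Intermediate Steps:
o(j, H) = 3 + H + j (o(j, H) = (H + j) + 3 = 3 + H + j)
f(S) = 4*S/3 (f(S) = S*(1/3) + S*1 = S/3 + S = 4*S/3)
1002 + (f(o(0, -1))*3 + 21) = 1002 + ((4*(3 - 1 + 0)/3)*3 + 21) = 1002 + (((4/3)*2)*3 + 21) = 1002 + ((8/3)*3 + 21) = 1002 + (8 + 21) = 1002 + 29 = 1031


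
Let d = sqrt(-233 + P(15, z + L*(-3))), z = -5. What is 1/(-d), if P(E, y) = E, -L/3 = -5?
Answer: I*sqrt(218)/218 ≈ 0.067729*I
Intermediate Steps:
L = 15 (L = -3*(-5) = 15)
d = I*sqrt(218) (d = sqrt(-233 + 15) = sqrt(-218) = I*sqrt(218) ≈ 14.765*I)
1/(-d) = 1/(-I*sqrt(218)) = I*sqrt(218)/218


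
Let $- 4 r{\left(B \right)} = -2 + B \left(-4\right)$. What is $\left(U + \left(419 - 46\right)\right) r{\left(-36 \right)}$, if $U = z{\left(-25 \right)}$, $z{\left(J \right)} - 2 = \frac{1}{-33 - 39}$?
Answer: $- \frac{1916929}{144} \approx -13312.0$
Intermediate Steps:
$z{\left(J \right)} = \frac{143}{72}$ ($z{\left(J \right)} = 2 + \frac{1}{-33 - 39} = 2 + \frac{1}{-72} = 2 - \frac{1}{72} = \frac{143}{72}$)
$U = \frac{143}{72} \approx 1.9861$
$r{\left(B \right)} = \frac{1}{2} + B$ ($r{\left(B \right)} = - \frac{-2 + B \left(-4\right)}{4} = - \frac{-2 - 4 B}{4} = \frac{1}{2} + B$)
$\left(U + \left(419 - 46\right)\right) r{\left(-36 \right)} = \left(\frac{143}{72} + \left(419 - 46\right)\right) \left(\frac{1}{2} - 36\right) = \left(\frac{143}{72} + 373\right) \left(- \frac{71}{2}\right) = \frac{26999}{72} \left(- \frac{71}{2}\right) = - \frac{1916929}{144}$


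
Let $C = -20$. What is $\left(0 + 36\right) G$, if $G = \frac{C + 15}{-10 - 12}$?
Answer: $\frac{90}{11} \approx 8.1818$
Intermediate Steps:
$G = \frac{5}{22}$ ($G = \frac{-20 + 15}{-10 - 12} = - \frac{5}{-22} = \left(-5\right) \left(- \frac{1}{22}\right) = \frac{5}{22} \approx 0.22727$)
$\left(0 + 36\right) G = \left(0 + 36\right) \frac{5}{22} = 36 \cdot \frac{5}{22} = \frac{90}{11}$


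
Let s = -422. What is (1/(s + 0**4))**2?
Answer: 1/178084 ≈ 5.6153e-6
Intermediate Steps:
(1/(s + 0**4))**2 = (1/(-422 + 0**4))**2 = (1/(-422 + 0))**2 = (1/(-422))**2 = (-1/422)**2 = 1/178084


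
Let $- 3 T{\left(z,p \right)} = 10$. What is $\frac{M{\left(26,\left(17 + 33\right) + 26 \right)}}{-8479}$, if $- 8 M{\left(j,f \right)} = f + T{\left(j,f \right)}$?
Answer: $\frac{109}{101748} \approx 0.0010713$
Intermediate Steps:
$T{\left(z,p \right)} = - \frac{10}{3}$ ($T{\left(z,p \right)} = \left(- \frac{1}{3}\right) 10 = - \frac{10}{3}$)
$M{\left(j,f \right)} = \frac{5}{12} - \frac{f}{8}$ ($M{\left(j,f \right)} = - \frac{f - \frac{10}{3}}{8} = - \frac{- \frac{10}{3} + f}{8} = \frac{5}{12} - \frac{f}{8}$)
$\frac{M{\left(26,\left(17 + 33\right) + 26 \right)}}{-8479} = \frac{\frac{5}{12} - \frac{\left(17 + 33\right) + 26}{8}}{-8479} = \left(\frac{5}{12} - \frac{50 + 26}{8}\right) \left(- \frac{1}{8479}\right) = \left(\frac{5}{12} - \frac{19}{2}\right) \left(- \frac{1}{8479}\right) = \left(- \frac{109}{12}\right) \left(- \frac{1}{8479}\right) = \frac{109}{101748}$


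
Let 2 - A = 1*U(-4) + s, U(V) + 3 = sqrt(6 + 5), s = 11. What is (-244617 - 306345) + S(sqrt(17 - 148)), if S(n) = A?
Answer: -550968 - sqrt(11) ≈ -5.5097e+5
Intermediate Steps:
U(V) = -3 + sqrt(11) (U(V) = -3 + sqrt(6 + 5) = -3 + sqrt(11))
A = -6 - sqrt(11) (A = 2 - (1*(-3 + sqrt(11)) + 11) = 2 - ((-3 + sqrt(11)) + 11) = 2 - (8 + sqrt(11)) = 2 + (-8 - sqrt(11)) = -6 - sqrt(11) ≈ -9.3166)
S(n) = -6 - sqrt(11)
(-244617 - 306345) + S(sqrt(17 - 148)) = (-244617 - 306345) + (-6 - sqrt(11)) = -550962 + (-6 - sqrt(11)) = -550968 - sqrt(11)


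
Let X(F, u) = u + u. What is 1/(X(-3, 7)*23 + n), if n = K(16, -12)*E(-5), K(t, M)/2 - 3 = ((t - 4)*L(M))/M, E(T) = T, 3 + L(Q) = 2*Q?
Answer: 1/22 ≈ 0.045455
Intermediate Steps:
L(Q) = -3 + 2*Q
X(F, u) = 2*u
K(t, M) = 6 + 2*(-4 + t)*(-3 + 2*M)/M (K(t, M) = 6 + 2*(((t - 4)*(-3 + 2*M))/M) = 6 + 2*(((-4 + t)*(-3 + 2*M))/M) = 6 + 2*((-4 + t)*(-3 + 2*M)/M) = 6 + 2*(-4 + t)*(-3 + 2*M)/M)
n = -300 (n = (-10 + 4*16 + 24/(-12) - 6*16/(-12))*(-5) = (-10 + 64 + 24*(-1/12) - 6*16*(-1/12))*(-5) = (-10 + 64 - 2 + 8)*(-5) = 60*(-5) = -300)
1/(X(-3, 7)*23 + n) = 1/((2*7)*23 - 300) = 1/(14*23 - 300) = 1/(322 - 300) = 1/22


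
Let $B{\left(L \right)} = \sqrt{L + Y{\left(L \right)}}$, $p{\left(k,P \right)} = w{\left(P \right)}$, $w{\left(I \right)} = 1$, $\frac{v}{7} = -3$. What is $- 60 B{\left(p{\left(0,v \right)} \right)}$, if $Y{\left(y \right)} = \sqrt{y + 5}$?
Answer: $- 60 \sqrt{1 + \sqrt{6}} \approx -111.44$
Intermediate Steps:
$v = -21$ ($v = 7 \left(-3\right) = -21$)
$Y{\left(y \right)} = \sqrt{5 + y}$
$p{\left(k,P \right)} = 1$
$B{\left(L \right)} = \sqrt{L + \sqrt{5 + L}}$
$- 60 B{\left(p{\left(0,v \right)} \right)} = - 60 \sqrt{1 + \sqrt{5 + 1}} = - 60 \sqrt{1 + \sqrt{6}}$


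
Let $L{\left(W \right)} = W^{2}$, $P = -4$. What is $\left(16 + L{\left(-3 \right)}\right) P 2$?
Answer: $-200$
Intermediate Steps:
$\left(16 + L{\left(-3 \right)}\right) P 2 = \left(16 + \left(-3\right)^{2}\right) \left(-4\right) 2 = \left(16 + 9\right) \left(-4\right) 2 = 25 \left(-4\right) 2 = \left(-100\right) 2 = -200$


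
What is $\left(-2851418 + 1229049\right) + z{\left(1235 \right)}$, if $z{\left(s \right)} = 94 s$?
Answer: $-1506279$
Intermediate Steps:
$\left(-2851418 + 1229049\right) + z{\left(1235 \right)} = \left(-2851418 + 1229049\right) + 94 \cdot 1235 = -1622369 + 116090 = -1506279$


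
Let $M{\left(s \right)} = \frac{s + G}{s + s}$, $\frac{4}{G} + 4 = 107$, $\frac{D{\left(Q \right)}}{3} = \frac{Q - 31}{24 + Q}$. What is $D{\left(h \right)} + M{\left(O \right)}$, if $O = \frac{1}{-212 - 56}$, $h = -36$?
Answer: $\frac{4963}{412} \approx 12.046$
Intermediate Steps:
$D{\left(Q \right)} = \frac{3 \left(-31 + Q\right)}{24 + Q}$ ($D{\left(Q \right)} = 3 \frac{Q - 31}{24 + Q} = 3 \frac{-31 + Q}{24 + Q} = \frac{3 \left(-31 + Q\right)}{24 + Q}$)
$G = \frac{4}{103}$ ($G = \frac{4}{-4 + 107} = \frac{4}{103} \approx 0.038835$)
$O = - \frac{1}{268}$ ($O = \frac{1}{-268} = - \frac{1}{268} \approx -0.0037313$)
$M{\left(s \right)} = \frac{\frac{4}{103} + s}{2 s}$ ($M{\left(s \right)} = \frac{s + \frac{4}{103}}{s + s} = \frac{\frac{4}{103} + s}{2 s}$)
$D{\left(h \right)} + M{\left(O \right)} = \frac{3 \left(-31 - 36\right)}{24 - 36} + \frac{4 + 103 \left(- \frac{1}{268}\right)}{206 \left(- \frac{1}{268}\right)} = 3 \frac{1}{-12} \left(-67\right) + \frac{1}{206} \left(-268\right) \left(4 - \frac{103}{268}\right) = 3 \left(- \frac{1}{12}\right) \left(-67\right) + \frac{1}{206} \left(-268\right) \frac{969}{268} = \frac{67}{4} - \frac{969}{206} = \frac{4963}{412}$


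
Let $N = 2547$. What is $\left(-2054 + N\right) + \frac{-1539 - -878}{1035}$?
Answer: $\frac{509594}{1035} \approx 492.36$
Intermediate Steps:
$\left(-2054 + N\right) + \frac{-1539 - -878}{1035} = \left(-2054 + 2547\right) + \frac{-1539 - -878}{1035} = 493 + \left(-1539 + 878\right) \frac{1}{1035} = 493 - \frac{661}{1035} = \frac{509594}{1035}$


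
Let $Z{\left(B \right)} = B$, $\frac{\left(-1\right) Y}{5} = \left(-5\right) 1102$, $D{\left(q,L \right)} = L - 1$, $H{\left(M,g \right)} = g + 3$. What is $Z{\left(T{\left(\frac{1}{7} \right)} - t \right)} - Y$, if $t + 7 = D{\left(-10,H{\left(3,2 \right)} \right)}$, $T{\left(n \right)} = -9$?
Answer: $-27556$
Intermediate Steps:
$H{\left(M,g \right)} = 3 + g$
$D{\left(q,L \right)} = -1 + L$
$t = -3$ ($t = -7 + \left(-1 + \left(3 + 2\right)\right) = -7 + \left(-1 + 5\right) = -7 + 4 = -3$)
$Y = 27550$ ($Y = - 5 \left(\left(-5\right) 1102\right) = \left(-5\right) \left(-5510\right) = 27550$)
$Z{\left(T{\left(\frac{1}{7} \right)} - t \right)} - Y = \left(-9 - -3\right) - 27550 = \left(-9 + 3\right) - 27550 = -6 - 27550 = -27556$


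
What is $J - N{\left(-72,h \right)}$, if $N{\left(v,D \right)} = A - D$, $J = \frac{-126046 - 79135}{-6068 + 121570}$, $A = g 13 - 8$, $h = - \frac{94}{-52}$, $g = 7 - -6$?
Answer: $- \frac{120849371}{750763} \approx -160.97$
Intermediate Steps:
$g = 13$ ($g = 7 + 6 = 13$)
$h = \frac{47}{26}$ ($h = \left(-94\right) \left(- \frac{1}{52}\right) = \frac{47}{26} \approx 1.8077$)
$A = 161$ ($A = 13 \cdot 13 - 8 = 169 - 8 = 161$)
$J = - \frac{205181}{115502} \approx -1.7764$
$N{\left(v,D \right)} = 161 - D$
$J - N{\left(-72,h \right)} = - \frac{205181}{115502} - \left(161 - \frac{47}{26}\right) = - \frac{205181}{115502} - \frac{4139}{26} = - \frac{120849371}{750763}$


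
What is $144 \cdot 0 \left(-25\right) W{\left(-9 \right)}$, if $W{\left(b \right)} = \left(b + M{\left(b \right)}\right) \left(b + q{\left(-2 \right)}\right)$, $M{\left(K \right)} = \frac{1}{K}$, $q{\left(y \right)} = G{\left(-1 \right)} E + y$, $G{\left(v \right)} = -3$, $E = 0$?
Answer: $0$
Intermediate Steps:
$q{\left(y \right)} = y$ ($q{\left(y \right)} = \left(-3\right) 0 + y = 0 + y = y$)
$W{\left(b \right)} = \left(-2 + b\right) \left(b + \frac{1}{b}\right)$ ($W{\left(b \right)} = \left(b + \frac{1}{b}\right) \left(b - 2\right) = \left(b + \frac{1}{b}\right) \left(-2 + b\right) = \left(-2 + b\right) \left(b + \frac{1}{b}\right)$)
$144 \cdot 0 \left(-25\right) W{\left(-9 \right)} = 144 \cdot 0 \left(-25\right) \left(1 + \left(-9\right)^{2} - -18 - \frac{2}{-9}\right) = 144 \cdot 0 \left(1 + 81 + 18 - - \frac{2}{9}\right) = 0 \left(1 + 81 + 18 + \frac{2}{9}\right) = 0 \cdot \frac{902}{9} = 0$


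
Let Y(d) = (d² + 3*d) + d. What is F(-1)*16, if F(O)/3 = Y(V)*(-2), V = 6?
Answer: -5760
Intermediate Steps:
Y(d) = d² + 4*d
F(O) = -360 (F(O) = 3*((6*(4 + 6))*(-2)) = 3*((6*10)*(-2)) = 3*(60*(-2)) = 3*(-120) = -360)
F(-1)*16 = -360*16 = -5760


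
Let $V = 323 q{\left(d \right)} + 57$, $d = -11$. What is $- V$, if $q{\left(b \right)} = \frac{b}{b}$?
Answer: $-380$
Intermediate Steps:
$q{\left(b \right)} = 1$
$V = 380$ ($V = 323 \cdot 1 + 57 = 323 + 57 = 380$)
$- V = \left(-1\right) 380 = -380$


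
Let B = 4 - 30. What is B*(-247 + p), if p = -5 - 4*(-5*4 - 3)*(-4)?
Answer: 16120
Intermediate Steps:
B = -26
p = -373 (p = -5 - 4*(-20 - 3)*(-4) = -5 - (-92)*(-4) = -5 - 4*92 = -5 - 368 = -373)
B*(-247 + p) = -26*(-247 - 373) = -26*(-620) = 16120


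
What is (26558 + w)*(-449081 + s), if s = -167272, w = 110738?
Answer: -84622801488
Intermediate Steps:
(26558 + w)*(-449081 + s) = (26558 + 110738)*(-449081 - 167272) = 137296*(-616353) = -84622801488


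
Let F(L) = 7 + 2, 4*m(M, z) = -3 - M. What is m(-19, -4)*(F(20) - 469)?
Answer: -1840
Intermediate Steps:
m(M, z) = -3/4 - M/4 (m(M, z) = (-3 - M)/4 = -3/4 - M/4)
F(L) = 9
m(-19, -4)*(F(20) - 469) = (-3/4 - 1/4*(-19))*(9 - 469) = (-3/4 + 19/4)*(-460) = 4*(-460) = -1840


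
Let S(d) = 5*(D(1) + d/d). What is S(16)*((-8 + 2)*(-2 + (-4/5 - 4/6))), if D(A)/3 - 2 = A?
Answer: 1040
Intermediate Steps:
D(A) = 6 + 3*A
S(d) = 50 (S(d) = 5*((6 + 3*1) + d/d) = 5*((6 + 3) + 1) = 5*(9 + 1) = 5*10 = 50)
S(16)*((-8 + 2)*(-2 + (-4/5 - 4/6))) = 50*((-8 + 2)*(-2 + (-4/5 - 4/6))) = 50*(-6*(-2 + (-4*⅕ - 4*⅙))) = 50*(-6*(-2 + (-⅘ - ⅔))) = 50*(-6*(-2 - 22/15)) = 50*(-6*(-52/15)) = 50*(104/5) = 1040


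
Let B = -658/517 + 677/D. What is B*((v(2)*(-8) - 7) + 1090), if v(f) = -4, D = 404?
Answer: 1996965/4444 ≈ 449.36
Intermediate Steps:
B = 1791/4444 (B = -658/517 + 677/404 = -658*1/517 + 677*(1/404) = -14/11 + 677/404 = 1791/4444 ≈ 0.40302)
B*((v(2)*(-8) - 7) + 1090) = 1791*((-4*(-8) - 7) + 1090)/4444 = 1791*((32 - 7) + 1090)/4444 = 1791*(25 + 1090)/4444 = (1791/4444)*1115 = 1996965/4444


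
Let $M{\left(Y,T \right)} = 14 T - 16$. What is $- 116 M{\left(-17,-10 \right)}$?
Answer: $18096$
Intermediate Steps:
$M{\left(Y,T \right)} = -16 + 14 T$
$- 116 M{\left(-17,-10 \right)} = - 116 \left(-16 + 14 \left(-10\right)\right) = - 116 \left(-16 - 140\right) = \left(-116\right) \left(-156\right) = 18096$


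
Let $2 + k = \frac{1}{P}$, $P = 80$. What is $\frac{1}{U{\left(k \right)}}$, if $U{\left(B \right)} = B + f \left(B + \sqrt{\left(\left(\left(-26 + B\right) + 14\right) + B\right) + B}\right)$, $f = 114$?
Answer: $- \frac{97520}{121890759} - \frac{2432 i \sqrt{7185}}{121890759} \approx -0.00080006 - 0.0016912 i$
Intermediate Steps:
$k = - \frac{159}{80}$ ($k = -2 + \frac{1}{80} = - \frac{159}{80} \approx -1.9875$)
$U{\left(B \right)} = 114 \sqrt{-12 + 3 B} + 115 B$ ($U{\left(B \right)} = B + 114 \left(B + \sqrt{\left(\left(\left(-26 + B\right) + 14\right) + B\right) + B}\right) = B + 114 \left(B + \sqrt{\left(\left(-12 + B\right) + B\right) + B}\right) = B + 114 \left(B + \sqrt{\left(-12 + 2 B\right) + B}\right) = B + 114 \left(B + \sqrt{-12 + 3 B}\right) = B + \left(114 B + 114 \sqrt{-12 + 3 B}\right) = 114 \sqrt{-12 + 3 B} + 115 B$)
$\frac{1}{U{\left(k \right)}} = \frac{1}{114 \sqrt{-12 + 3 \left(- \frac{159}{80}\right)} + 115 \left(- \frac{159}{80}\right)} = \frac{1}{114 \sqrt{-12 - \frac{477}{80}} - \frac{3657}{16}} = \frac{1}{114 \sqrt{- \frac{1437}{80}} - \frac{3657}{16}} = \frac{1}{114 \frac{i \sqrt{7185}}{20} - \frac{3657}{16}} = \frac{1}{\frac{57 i \sqrt{7185}}{10} - \frac{3657}{16}} = \frac{1}{- \frac{3657}{16} + \frac{57 i \sqrt{7185}}{10}}$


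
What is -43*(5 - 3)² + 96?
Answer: -76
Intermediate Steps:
-43*(5 - 3)² + 96 = -43*2² + 96 = -43*4 + 96 = -172 + 96 = -76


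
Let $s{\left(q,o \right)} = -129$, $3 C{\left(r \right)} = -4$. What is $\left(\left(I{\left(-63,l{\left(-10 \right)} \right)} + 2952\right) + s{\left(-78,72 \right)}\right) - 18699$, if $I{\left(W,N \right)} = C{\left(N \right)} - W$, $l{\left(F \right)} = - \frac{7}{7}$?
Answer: $- \frac{47443}{3} \approx -15814.0$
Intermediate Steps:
$C{\left(r \right)} = - \frac{4}{3}$ ($C{\left(r \right)} = \frac{1}{3} \left(-4\right) = - \frac{4}{3}$)
$l{\left(F \right)} = -1$ ($l{\left(F \right)} = \left(-7\right) \frac{1}{7} = -1$)
$I{\left(W,N \right)} = - \frac{4}{3} - W$
$\left(\left(I{\left(-63,l{\left(-10 \right)} \right)} + 2952\right) + s{\left(-78,72 \right)}\right) - 18699 = \left(\left(\left(- \frac{4}{3} - -63\right) + 2952\right) - 129\right) - 18699 = \left(\left(\left(- \frac{4}{3} + 63\right) + 2952\right) - 129\right) - 18699 = \left(\left(\frac{185}{3} + 2952\right) - 129\right) - 18699 = \left(\frac{9041}{3} - 129\right) - 18699 = \frac{8654}{3} - 18699 = - \frac{47443}{3}$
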